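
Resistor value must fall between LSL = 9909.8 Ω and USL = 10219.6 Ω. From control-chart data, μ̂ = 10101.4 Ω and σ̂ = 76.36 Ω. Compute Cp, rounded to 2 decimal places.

0.68

Cp = (USL − LSL) / (6σ̂) = (10219.6 − 9909.8) / (6 × 76.36) = 309.8000 / 458.1600 = 0.6762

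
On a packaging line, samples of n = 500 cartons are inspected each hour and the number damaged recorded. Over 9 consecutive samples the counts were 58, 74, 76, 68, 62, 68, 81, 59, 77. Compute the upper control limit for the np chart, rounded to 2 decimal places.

p̄ = Σdᵢ / (k·n) = 623 / (9 × 500) = 0.13844
UCL = np̄ + 3·√(np̄(1−p̄)) = 69.2222 + 3 × √(69.2222×0.86156) = 69.2222 + 3 × 7.7226 = 92.3901

92.39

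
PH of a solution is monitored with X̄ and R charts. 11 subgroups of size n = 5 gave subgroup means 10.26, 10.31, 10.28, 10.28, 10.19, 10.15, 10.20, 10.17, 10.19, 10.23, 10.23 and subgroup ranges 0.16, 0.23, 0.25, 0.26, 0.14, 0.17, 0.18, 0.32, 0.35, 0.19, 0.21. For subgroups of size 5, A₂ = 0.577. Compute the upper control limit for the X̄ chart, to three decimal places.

10.355

X̄̄ = (10.26 + 10.31 + 10.28 + 10.28 + 10.19 + 10.15 + 10.20 + 10.17 + 10.19 + 10.23 + 10.23) / 11 = 112.4900 / 11 = 10.2264
R̄ = (0.16 + 0.23 + 0.25 + 0.26 + 0.14 + 0.17 + 0.18 + 0.32 + 0.35 + 0.19 + 0.21) / 11 = 2.4600 / 11 = 0.2236
UCL = X̄̄ + A₂·R̄ = 10.2264 + 0.577 × 0.2236 = 10.3554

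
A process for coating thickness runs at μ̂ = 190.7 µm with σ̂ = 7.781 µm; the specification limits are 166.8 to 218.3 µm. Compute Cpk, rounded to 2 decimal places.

Cpu = (USL − μ̂) / (3σ̂) = (218.3 − 190.7) / (3 × 7.781) = 1.1824; Cpl = (μ̂ − LSL) / (3σ̂) = (190.7 − 166.8) / (3 × 7.781) = 1.0239; Cpk = min(Cpu, Cpl) = 1.0239

1.02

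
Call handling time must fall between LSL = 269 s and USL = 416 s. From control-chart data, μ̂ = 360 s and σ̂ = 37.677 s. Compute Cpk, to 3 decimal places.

0.495

Cpu = (USL − μ̂) / (3σ̂) = (416 − 360) / (3 × 37.677) = 0.4954; Cpl = (μ̂ − LSL) / (3σ̂) = (360 − 269) / (3 × 37.677) = 0.8051; Cpk = min(Cpu, Cpl) = 0.4954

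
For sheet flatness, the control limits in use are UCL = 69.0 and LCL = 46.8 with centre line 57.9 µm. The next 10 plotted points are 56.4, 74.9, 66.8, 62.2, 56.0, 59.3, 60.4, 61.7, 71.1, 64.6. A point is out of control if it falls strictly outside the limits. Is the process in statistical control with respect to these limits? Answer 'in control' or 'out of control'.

Compare each point to [46.8, 69.0]: sample 2 = 74.9 > UCL; sample 9 = 71.1 > UCL.

out of control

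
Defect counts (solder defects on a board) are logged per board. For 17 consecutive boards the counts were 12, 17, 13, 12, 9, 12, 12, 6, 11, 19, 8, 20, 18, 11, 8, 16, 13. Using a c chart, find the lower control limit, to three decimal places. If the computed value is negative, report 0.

2.046

c̄ = (12 + 17 + 13 + 12 + 9 + 12 + 12 + 6 + 11 + 19 + 8 + 20 + 18 + 11 + 8 + 16 + 13) / 17 = 217 / 17 = 12.7647
LCL = c̄ − 3√c̄ = 12.7647 − 3 × 3.5728 = 2.0464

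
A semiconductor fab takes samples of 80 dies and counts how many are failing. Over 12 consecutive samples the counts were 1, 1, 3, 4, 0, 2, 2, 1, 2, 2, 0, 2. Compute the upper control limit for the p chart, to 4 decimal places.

0.0687

p̄ = Σdᵢ / (k·n) = 20 / (12 × 80) = 0.02083
UCL = p̄ + 3·√(p̄(1−p̄)/n) = 0.02083 + 3 × √(0.02083×0.97917/80) = 0.02083 + 3 × 0.01597 = 0.06874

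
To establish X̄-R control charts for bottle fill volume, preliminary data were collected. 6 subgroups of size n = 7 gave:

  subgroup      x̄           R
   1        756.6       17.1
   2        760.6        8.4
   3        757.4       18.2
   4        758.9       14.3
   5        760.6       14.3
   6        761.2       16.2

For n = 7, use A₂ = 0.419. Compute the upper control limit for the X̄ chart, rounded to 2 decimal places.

765.40

X̄̄ = (756.6 + 760.6 + 757.4 + 758.9 + 760.6 + 761.2) / 6 = 4555.3000 / 6 = 759.2167
R̄ = (17.1 + 8.4 + 18.2 + 14.3 + 14.3 + 16.2) / 6 = 88.5000 / 6 = 14.7500
UCL = X̄̄ + A₂·R̄ = 759.2167 + 0.419 × 14.7500 = 765.3969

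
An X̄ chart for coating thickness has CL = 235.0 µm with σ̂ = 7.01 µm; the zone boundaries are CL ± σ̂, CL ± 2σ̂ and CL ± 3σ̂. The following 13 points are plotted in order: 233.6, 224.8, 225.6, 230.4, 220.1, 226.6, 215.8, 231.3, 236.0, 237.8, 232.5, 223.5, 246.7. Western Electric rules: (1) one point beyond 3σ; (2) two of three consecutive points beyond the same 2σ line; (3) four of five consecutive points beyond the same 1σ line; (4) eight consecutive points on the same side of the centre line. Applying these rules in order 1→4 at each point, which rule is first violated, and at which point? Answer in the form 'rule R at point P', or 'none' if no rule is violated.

rule 3 at point 6

Zone of each point (C = within 1σ̂, B = 1σ̂–2σ̂, A = 2σ̂–3σ̂, * = beyond 3σ̂; sign = side of CL): 1:-C, 2:-B, 3:-B, 4:-C, 5:-A, 6:-B, 7:-A, 8:-C, 9:+C, 10:+C, 11:-C, 12:-B, 13:+B
Rule 3 (four of five consecutive points beyond the same 1σ limit) is satisfied at point 6.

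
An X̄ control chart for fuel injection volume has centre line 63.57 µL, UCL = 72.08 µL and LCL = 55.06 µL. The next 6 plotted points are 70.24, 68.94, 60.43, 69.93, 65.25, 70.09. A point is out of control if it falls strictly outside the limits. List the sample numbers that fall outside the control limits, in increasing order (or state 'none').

none

All 6 points lie within [55.06, 72.08].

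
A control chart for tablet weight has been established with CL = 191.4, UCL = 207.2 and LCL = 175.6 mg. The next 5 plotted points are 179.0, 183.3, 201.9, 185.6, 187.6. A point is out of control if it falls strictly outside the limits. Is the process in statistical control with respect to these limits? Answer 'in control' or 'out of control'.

All 5 points lie within [175.6, 207.2].

in control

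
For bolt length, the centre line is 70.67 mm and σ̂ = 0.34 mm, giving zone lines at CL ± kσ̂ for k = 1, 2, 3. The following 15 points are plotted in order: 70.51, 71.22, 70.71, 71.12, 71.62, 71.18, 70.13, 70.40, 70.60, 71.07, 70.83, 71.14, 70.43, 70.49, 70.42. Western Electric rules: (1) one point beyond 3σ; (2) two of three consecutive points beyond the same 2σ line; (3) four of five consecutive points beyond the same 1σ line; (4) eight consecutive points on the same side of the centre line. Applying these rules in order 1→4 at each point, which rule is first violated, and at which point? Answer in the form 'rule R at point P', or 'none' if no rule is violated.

rule 3 at point 6

Zone of each point (C = within 1σ̂, B = 1σ̂–2σ̂, A = 2σ̂–3σ̂, * = beyond 3σ̂; sign = side of CL): 1:-C, 2:+B, 3:+C, 4:+B, 5:+A, 6:+B, 7:-B, 8:-C, 9:-C, 10:+B, 11:+C, 12:+B, 13:-C, 14:-C, 15:-C
Rule 3 (four of five consecutive points beyond the same 1σ limit) is satisfied at point 6.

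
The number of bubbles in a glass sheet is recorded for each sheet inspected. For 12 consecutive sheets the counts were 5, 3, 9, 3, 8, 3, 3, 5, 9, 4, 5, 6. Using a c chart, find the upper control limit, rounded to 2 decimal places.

c̄ = (5 + 3 + 9 + 3 + 8 + 3 + 3 + 5 + 9 + 4 + 5 + 6) / 12 = 63 / 12 = 5.2500
UCL = c̄ + 3√c̄ = 5.2500 + 3 × √5.2500 = 5.2500 + 3 × 2.2913 = 12.1239

12.12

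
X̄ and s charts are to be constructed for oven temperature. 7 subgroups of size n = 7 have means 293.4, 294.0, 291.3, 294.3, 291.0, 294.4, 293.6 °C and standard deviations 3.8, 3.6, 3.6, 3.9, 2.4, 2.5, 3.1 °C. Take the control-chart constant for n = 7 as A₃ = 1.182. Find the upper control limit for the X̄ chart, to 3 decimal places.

X̄̄ = (293.4 + 294.0 + 291.3 + 294.3 + 291.0 + 294.4 + 293.6) / 7 = 293.1429
s̄ = (3.8 + 3.6 + 3.6 + 3.9 + 2.4 + 2.5 + 3.1) / 7 = 3.2714
UCL = X̄̄ + A₃·s̄ = 293.1429 + 1.182 × 3.2714 = 297.0097

297.010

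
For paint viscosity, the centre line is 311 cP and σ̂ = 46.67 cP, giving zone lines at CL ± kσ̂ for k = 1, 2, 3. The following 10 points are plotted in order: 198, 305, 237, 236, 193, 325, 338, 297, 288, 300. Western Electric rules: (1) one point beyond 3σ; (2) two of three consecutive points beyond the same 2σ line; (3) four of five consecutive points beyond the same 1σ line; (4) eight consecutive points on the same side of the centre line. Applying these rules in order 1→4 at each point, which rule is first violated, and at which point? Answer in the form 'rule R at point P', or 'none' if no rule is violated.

Zone of each point (C = within 1σ̂, B = 1σ̂–2σ̂, A = 2σ̂–3σ̂, * = beyond 3σ̂; sign = side of CL): 1:-A, 2:-C, 3:-B, 4:-B, 5:-A, 6:+C, 7:+C, 8:-C, 9:-C, 10:-C
Rule 3 (four of five consecutive points beyond the same 1σ limit) is satisfied at point 5.

rule 3 at point 5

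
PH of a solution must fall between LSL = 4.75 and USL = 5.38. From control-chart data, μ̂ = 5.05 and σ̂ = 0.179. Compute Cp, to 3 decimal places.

Cp = (USL − LSL) / (6σ̂) = (5.38 − 4.75) / (6 × 0.179) = 0.6300 / 1.0740 = 0.5866

0.587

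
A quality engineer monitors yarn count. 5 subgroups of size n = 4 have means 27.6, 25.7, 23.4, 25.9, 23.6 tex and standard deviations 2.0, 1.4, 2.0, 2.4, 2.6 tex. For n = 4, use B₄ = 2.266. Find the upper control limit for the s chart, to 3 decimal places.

4.713

s̄ = (2.0 + 1.4 + 2.0 + 2.4 + 2.6) / 5 = 2.0800
UCL_s = B₄·s̄ = 2.266 × 2.0800 = 4.7133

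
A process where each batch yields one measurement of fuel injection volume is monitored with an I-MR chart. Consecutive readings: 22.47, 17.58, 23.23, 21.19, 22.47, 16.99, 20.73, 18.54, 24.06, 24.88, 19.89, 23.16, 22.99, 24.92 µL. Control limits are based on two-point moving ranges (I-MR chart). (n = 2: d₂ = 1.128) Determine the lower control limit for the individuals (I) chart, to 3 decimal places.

13.064

X̄ = (22.47 + 17.58 + 23.23 + 21.19 + 22.47 + 16.99 + 20.73 + 18.54 + 24.06 + 24.88 + 19.89 + 23.16 + 22.99 + 24.92) / 14 = 21.6500
Moving ranges: 4.89, 5.65, 2.04, 1.28, 5.48, 3.74, 2.19, 5.52, 0.82, 4.99, 3.27, 0.17, 1.93; M̄R̄ = 41.9700 / 13 = 3.2285
LCL = X̄ − 3·M̄R̄/d₂ = 21.6500 − 3 × 3.2285 / 1.128 = 13.0637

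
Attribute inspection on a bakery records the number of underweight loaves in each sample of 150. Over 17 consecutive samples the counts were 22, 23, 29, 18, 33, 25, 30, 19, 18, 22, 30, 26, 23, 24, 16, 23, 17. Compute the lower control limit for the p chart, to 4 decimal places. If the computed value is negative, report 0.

0.0672

p̄ = Σdᵢ / (k·n) = 398 / (17 × 150) = 0.15608
LCL = p̄ − 3·√(p̄(1−p̄)/n) = 0.15608 − 3 × 0.02963 = 0.06718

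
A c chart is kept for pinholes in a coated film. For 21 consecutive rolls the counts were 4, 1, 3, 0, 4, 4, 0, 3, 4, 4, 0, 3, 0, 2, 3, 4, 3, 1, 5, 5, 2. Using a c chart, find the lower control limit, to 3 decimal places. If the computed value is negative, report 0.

c̄ = (4 + 1 + 3 + 0 + 4 + 4 + 0 + 3 + 4 + 4 + 0 + 3 + 0 + 2 + 3 + 4 + 3 + 1 + 5 + 5 + 2) / 21 = 55 / 21 = 2.6190
LCL = c̄ − 3√c̄ = 2.6190 − 3 × 1.6183 = -2.2360 → 0 (cannot be negative)

0.000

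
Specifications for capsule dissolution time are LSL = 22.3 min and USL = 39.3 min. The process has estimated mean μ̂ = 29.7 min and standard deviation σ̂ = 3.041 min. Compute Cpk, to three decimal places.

0.811

Cpu = (USL − μ̂) / (3σ̂) = (39.3 − 29.7) / (3 × 3.041) = 1.0523; Cpl = (μ̂ − LSL) / (3σ̂) = (29.7 − 22.3) / (3 × 3.041) = 0.8111; Cpk = min(Cpu, Cpl) = 0.8111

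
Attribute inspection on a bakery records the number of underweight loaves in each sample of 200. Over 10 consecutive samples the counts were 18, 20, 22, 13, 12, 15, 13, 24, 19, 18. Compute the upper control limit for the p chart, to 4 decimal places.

p̄ = Σdᵢ / (k·n) = 174 / (10 × 200) = 0.08700
UCL = p̄ + 3·√(p̄(1−p̄)/n) = 0.08700 + 3 × √(0.08700×0.91300/200) = 0.08700 + 3 × 0.01993 = 0.14679

0.1468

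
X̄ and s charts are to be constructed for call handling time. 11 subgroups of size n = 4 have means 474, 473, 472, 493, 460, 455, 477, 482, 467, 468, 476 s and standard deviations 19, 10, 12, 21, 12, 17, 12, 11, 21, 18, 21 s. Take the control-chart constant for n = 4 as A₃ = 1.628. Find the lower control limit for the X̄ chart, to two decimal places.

X̄̄ = (474 + 473 + 472 + 493 + 460 + 455 + 477 + 482 + 467 + 468 + 476) / 11 = 472.4545
s̄ = (19 + 10 + 12 + 21 + 12 + 17 + 12 + 11 + 21 + 18 + 21) / 11 = 15.8182
LCL = X̄̄ − A₃·s̄ = 472.4545 − 1.628 × 15.8182 = 446.7025

446.70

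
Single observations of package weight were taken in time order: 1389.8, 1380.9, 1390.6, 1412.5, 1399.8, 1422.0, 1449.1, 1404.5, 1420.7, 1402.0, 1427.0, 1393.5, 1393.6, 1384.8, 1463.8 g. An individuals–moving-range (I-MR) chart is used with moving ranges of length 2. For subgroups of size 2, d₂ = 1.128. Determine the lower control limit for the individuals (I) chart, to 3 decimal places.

X̄ = (1389.8 + 1380.9 + 1390.6 + 1412.5 + 1399.8 + 1422.0 + 1449.1 + 1404.5 + 1420.7 + 1402.0 + 1427.0 + 1393.5 + 1393.6 + 1384.8 + 1463.8) / 15 = 1408.9733
Moving ranges: 8.9, 9.7, 21.9, 12.7, 22.2, 27.1, 44.6, 16.2, 18.7, 25.0, 33.5, 0.1, 8.8, 79.0; M̄R̄ = 328.4000 / 14 = 23.4571
LCL = X̄ − 3·M̄R̄/d₂ = 1408.9733 − 3 × 23.4571 / 1.128 = 1346.5873

1346.587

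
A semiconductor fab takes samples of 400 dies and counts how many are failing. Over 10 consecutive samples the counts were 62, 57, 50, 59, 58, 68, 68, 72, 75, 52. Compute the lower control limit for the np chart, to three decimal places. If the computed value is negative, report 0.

p̄ = Σdᵢ / (k·n) = 621 / (10 × 400) = 0.15525
LCL = np̄ − 3·√(np̄(1−p̄)) = 62.1000 − 3 × 7.2429 = 40.3714

40.371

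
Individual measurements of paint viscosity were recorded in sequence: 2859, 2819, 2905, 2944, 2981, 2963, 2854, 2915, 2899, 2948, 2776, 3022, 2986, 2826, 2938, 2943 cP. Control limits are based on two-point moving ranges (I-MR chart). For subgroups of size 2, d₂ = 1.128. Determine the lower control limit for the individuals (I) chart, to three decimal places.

X̄ = (2859 + 2819 + 2905 + 2944 + 2981 + 2963 + 2854 + 2915 + 2899 + 2948 + 2776 + 3022 + 2986 + 2826 + 2938 + 2943) / 16 = 2911.1250
Moving ranges: 40, 86, 39, 37, 18, 109, 61, 16, 49, 172, 246, 36, 160, 112, 5; M̄R̄ = 1186.0000 / 15 = 79.0667
LCL = X̄ − 3·M̄R̄/d₂ = 2911.1250 − 3 × 79.0667 / 1.128 = 2700.8413

2700.841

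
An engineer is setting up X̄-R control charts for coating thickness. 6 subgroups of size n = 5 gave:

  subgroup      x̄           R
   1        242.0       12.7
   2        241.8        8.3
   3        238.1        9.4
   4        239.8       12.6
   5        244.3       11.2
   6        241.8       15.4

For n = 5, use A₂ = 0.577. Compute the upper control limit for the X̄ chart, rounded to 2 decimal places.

X̄̄ = (242.0 + 241.8 + 238.1 + 239.8 + 244.3 + 241.8) / 6 = 1447.8000 / 6 = 241.3000
R̄ = (12.7 + 8.3 + 9.4 + 12.6 + 11.2 + 15.4) / 6 = 69.6000 / 6 = 11.6000
UCL = X̄̄ + A₂·R̄ = 241.3000 + 0.577 × 11.6000 = 247.9932

247.99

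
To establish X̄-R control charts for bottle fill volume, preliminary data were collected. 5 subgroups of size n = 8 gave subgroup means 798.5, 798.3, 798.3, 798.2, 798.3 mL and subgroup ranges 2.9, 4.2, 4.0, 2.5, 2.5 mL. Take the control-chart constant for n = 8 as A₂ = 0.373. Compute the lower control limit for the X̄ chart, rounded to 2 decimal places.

797.12

X̄̄ = (798.5 + 798.3 + 798.3 + 798.2 + 798.3) / 5 = 3991.6000 / 5 = 798.3200
R̄ = (2.9 + 4.2 + 4.0 + 2.5 + 2.5) / 5 = 16.1000 / 5 = 3.2200
LCL = X̄̄ − A₂·R̄ = 798.3200 − 0.373 × 3.2200 = 797.1189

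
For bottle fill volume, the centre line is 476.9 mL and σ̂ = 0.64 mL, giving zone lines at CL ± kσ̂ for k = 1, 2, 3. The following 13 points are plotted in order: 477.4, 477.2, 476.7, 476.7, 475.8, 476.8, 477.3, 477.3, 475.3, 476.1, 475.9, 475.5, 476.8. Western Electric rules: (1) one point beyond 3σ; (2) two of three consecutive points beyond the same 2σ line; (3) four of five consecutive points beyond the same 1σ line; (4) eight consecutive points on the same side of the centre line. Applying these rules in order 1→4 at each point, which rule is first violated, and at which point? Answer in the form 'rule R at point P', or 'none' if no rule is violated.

rule 3 at point 12

Zone of each point (C = within 1σ̂, B = 1σ̂–2σ̂, A = 2σ̂–3σ̂, * = beyond 3σ̂; sign = side of CL): 1:+C, 2:+C, 3:-C, 4:-C, 5:-B, 6:-C, 7:+C, 8:+C, 9:-A, 10:-B, 11:-B, 12:-A, 13:-C
Rule 3 (four of five consecutive points beyond the same 1σ limit) is satisfied at point 12.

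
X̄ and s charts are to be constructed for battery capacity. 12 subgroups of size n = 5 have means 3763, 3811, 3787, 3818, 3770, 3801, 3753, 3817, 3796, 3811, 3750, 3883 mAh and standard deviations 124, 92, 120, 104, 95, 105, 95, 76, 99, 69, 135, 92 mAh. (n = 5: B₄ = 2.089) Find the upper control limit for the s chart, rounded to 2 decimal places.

209.94

s̄ = (124 + 92 + 120 + 104 + 95 + 105 + 95 + 76 + 99 + 69 + 135 + 92) / 12 = 100.5000
UCL_s = B₄·s̄ = 2.089 × 100.5000 = 209.9445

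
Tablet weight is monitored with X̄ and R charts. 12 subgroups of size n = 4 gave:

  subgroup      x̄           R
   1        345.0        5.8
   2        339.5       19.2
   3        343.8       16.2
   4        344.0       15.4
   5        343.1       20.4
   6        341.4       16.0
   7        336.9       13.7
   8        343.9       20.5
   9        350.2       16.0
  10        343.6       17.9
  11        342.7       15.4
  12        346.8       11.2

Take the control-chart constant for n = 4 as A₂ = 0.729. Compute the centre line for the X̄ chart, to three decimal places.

343.408

X̄̄ = (345.0 + 339.5 + 343.8 + 344.0 + 343.1 + 341.4 + 336.9 + 343.9 + 350.2 + 343.6 + 342.7 + 346.8) / 12 = 4120.9000 / 12 = 343.4083
CL = X̄̄ = 343.4083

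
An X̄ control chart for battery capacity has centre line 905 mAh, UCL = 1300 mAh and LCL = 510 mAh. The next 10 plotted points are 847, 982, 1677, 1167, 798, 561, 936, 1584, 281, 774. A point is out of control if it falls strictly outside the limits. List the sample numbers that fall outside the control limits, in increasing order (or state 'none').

Compare each point to [510, 1300]: sample 3 = 1677 > UCL; sample 8 = 1584 > UCL; sample 9 = 281 < LCL.

3, 8, 9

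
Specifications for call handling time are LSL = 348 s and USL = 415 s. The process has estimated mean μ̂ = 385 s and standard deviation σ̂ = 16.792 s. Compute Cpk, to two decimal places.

0.60

Cpu = (USL − μ̂) / (3σ̂) = (415 − 385) / (3 × 16.792) = 0.5955; Cpl = (μ̂ − LSL) / (3σ̂) = (385 − 348) / (3 × 16.792) = 0.7345; Cpk = min(Cpu, Cpl) = 0.5955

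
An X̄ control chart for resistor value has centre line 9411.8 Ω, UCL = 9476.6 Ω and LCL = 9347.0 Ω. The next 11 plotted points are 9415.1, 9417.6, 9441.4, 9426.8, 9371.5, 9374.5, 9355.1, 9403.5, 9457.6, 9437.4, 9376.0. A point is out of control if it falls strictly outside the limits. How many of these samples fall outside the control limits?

All 11 points lie within [9347.0, 9476.6].

0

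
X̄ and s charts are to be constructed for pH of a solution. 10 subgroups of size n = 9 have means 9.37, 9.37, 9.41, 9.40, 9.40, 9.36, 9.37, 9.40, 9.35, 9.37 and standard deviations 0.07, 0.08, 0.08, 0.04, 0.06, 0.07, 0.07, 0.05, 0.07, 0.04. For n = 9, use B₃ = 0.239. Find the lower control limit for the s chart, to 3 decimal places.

s̄ = (0.07 + 0.08 + 0.08 + 0.04 + 0.06 + 0.07 + 0.07 + 0.05 + 0.07 + 0.04) / 10 = 0.0630
LCL_s = B₃·s̄ = 0.239 × 0.0630 = 0.0151

0.015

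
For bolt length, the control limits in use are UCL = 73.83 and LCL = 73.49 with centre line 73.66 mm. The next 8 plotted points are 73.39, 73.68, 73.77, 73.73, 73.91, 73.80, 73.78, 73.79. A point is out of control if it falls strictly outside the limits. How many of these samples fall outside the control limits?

2

Compare each point to [73.49, 73.83]: sample 1 = 73.39 < LCL; sample 5 = 73.91 > UCL.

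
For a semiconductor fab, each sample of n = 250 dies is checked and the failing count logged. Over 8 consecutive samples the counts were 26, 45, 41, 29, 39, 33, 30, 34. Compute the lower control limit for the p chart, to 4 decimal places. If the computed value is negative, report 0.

p̄ = Σdᵢ / (k·n) = 277 / (8 × 250) = 0.13850
LCL = p̄ − 3·√(p̄(1−p̄)/n) = 0.13850 − 3 × 0.02185 = 0.07296

0.0730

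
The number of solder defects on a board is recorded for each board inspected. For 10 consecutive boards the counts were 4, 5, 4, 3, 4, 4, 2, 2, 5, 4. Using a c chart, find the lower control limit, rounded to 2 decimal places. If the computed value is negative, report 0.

c̄ = (4 + 5 + 4 + 3 + 4 + 4 + 2 + 2 + 5 + 4) / 10 = 37 / 10 = 3.7000
LCL = c̄ − 3√c̄ = 3.7000 − 3 × 1.9235 = -2.0706 → 0 (cannot be negative)

0.00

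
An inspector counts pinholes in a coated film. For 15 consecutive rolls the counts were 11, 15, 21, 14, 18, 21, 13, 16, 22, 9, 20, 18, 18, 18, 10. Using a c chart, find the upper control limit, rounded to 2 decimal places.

c̄ = (11 + 15 + 21 + 14 + 18 + 21 + 13 + 16 + 22 + 9 + 20 + 18 + 18 + 18 + 10) / 15 = 244 / 15 = 16.2667
UCL = c̄ + 3√c̄ = 16.2667 + 3 × √16.2667 = 16.2667 + 3 × 4.0332 = 28.3663

28.37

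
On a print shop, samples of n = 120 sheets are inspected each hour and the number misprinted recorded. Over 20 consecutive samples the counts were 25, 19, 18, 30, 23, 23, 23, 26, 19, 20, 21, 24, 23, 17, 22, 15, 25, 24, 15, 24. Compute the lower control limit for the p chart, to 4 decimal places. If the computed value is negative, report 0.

0.0761

p̄ = Σdᵢ / (k·n) = 436 / (20 × 120) = 0.18167
LCL = p̄ − 3·√(p̄(1−p̄)/n) = 0.18167 − 3 × 0.03520 = 0.07607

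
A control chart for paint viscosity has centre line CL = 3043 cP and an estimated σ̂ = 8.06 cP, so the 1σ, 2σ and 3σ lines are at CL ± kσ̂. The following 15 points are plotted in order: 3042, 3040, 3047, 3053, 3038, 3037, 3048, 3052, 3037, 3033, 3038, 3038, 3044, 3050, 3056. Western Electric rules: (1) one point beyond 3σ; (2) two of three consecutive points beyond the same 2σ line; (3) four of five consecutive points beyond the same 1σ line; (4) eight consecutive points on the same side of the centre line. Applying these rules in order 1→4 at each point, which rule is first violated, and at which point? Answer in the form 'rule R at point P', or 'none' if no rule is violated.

none

Zone of each point (C = within 1σ̂, B = 1σ̂–2σ̂, A = 2σ̂–3σ̂, * = beyond 3σ̂; sign = side of CL): 1:-C, 2:-C, 3:+C, 4:+B, 5:-C, 6:-C, 7:+C, 8:+B, 9:-C, 10:-B, 11:-C, 12:-C, 13:+C, 14:+C, 15:+B
No rule fires across all 15 points.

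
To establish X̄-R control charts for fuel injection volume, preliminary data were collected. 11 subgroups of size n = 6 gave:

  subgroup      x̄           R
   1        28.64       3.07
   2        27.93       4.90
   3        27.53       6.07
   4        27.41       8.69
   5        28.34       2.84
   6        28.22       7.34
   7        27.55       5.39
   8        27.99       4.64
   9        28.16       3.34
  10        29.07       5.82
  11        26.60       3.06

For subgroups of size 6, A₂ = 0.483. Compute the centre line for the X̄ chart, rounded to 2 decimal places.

X̄̄ = (28.64 + 27.93 + 27.53 + 27.41 + 28.34 + 28.22 + 27.55 + 27.99 + 28.16 + 29.07 + 26.60) / 11 = 307.4400 / 11 = 27.9491
CL = X̄̄ = 27.9491

27.95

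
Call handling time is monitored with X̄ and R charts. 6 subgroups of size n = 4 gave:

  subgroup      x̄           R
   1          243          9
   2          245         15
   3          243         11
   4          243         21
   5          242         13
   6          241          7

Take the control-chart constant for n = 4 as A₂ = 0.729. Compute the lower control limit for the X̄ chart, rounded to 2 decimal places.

X̄̄ = (243 + 245 + 243 + 243 + 242 + 241) / 6 = 1457.0000 / 6 = 242.8333
R̄ = (9 + 15 + 11 + 21 + 13 + 7) / 6 = 76.0000 / 6 = 12.6667
LCL = X̄̄ − A₂·R̄ = 242.8333 − 0.729 × 12.6667 = 233.5993

233.60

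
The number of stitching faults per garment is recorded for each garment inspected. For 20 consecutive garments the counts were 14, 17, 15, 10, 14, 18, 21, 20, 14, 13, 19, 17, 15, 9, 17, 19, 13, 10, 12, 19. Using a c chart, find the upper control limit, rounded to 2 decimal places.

27.03

c̄ = (14 + 17 + 15 + 10 + 14 + 18 + 21 + 20 + 14 + 13 + 19 + 17 + 15 + 9 + 17 + 19 + 13 + 10 + 12 + 19) / 20 = 306 / 20 = 15.3000
UCL = c̄ + 3√c̄ = 15.3000 + 3 × √15.3000 = 15.3000 + 3 × 3.9115 = 27.0346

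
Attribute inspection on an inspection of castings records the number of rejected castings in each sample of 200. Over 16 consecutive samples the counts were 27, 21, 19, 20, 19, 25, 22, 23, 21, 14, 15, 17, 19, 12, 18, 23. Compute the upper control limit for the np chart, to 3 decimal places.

p̄ = Σdᵢ / (k·n) = 315 / (16 × 200) = 0.09844
UCL = np̄ + 3·√(np̄(1−p̄)) = 19.6875 + 3 × √(19.6875×0.90156) = 19.6875 + 3 × 4.2130 = 32.3266

32.327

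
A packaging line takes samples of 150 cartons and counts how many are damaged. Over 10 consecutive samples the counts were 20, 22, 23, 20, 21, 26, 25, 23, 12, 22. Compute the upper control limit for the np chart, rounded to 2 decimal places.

34.25

p̄ = Σdᵢ / (k·n) = 214 / (10 × 150) = 0.14267
UCL = np̄ + 3·√(np̄(1−p̄)) = 21.4000 + 3 × √(21.4000×0.85733) = 21.4000 + 3 × 4.2833 = 34.2500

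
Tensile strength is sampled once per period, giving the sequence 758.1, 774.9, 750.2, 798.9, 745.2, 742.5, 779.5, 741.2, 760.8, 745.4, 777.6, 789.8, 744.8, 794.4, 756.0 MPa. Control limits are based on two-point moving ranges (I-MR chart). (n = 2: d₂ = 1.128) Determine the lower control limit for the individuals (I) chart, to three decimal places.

X̄ = (758.1 + 774.9 + 750.2 + 798.9 + 745.2 + 742.5 + 779.5 + 741.2 + 760.8 + 745.4 + 777.6 + 789.8 + 744.8 + 794.4 + 756.0) / 15 = 763.9533
Moving ranges: 16.8, 24.7, 48.7, 53.7, 2.7, 37.0, 38.3, 19.6, 15.4, 32.2, 12.2, 45.0, 49.6, 38.4; M̄R̄ = 434.3000 / 14 = 31.0214
LCL = X̄ − 3·M̄R̄/d₂ = 763.9533 − 3 × 31.0214 / 1.128 = 681.4495

681.450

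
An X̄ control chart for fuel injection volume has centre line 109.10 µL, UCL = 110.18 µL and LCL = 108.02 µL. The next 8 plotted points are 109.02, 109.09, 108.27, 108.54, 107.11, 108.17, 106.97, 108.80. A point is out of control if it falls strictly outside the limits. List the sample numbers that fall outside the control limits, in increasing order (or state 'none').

5, 7

Compare each point to [108.02, 110.18]: sample 5 = 107.11 < LCL; sample 7 = 106.97 < LCL.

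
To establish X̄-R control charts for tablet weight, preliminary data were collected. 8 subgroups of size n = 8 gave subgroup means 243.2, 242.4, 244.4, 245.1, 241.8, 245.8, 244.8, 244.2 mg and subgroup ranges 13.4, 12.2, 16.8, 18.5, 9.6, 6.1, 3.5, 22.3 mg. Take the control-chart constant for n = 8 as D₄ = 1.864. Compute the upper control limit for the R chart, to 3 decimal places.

23.859

R̄ = (13.4 + 12.2 + 16.8 + 18.5 + 9.6 + 6.1 + 3.5 + 22.3) / 8 = 102.4000 / 8 = 12.8000
UCL_R = D₄·R̄ = 1.864 × 12.8000 = 23.8592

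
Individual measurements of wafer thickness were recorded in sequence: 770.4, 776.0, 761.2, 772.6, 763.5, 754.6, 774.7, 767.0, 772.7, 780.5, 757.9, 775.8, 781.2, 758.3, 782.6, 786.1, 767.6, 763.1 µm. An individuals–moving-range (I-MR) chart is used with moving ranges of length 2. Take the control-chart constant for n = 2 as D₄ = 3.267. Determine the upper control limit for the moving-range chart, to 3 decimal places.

Moving ranges: 5.6, 14.8, 11.4, 9.1, 8.9, 20.1, 7.7, 5.7, 7.8, 22.6, 17.9, 5.4, 22.9, 24.3, 3.5, 18.5, 4.5; M̄R̄ = 210.7000 / 17 = 12.3941
UCL_MR = D₄·M̄R̄ = 3.267 × 12.3941 = 40.4916

40.492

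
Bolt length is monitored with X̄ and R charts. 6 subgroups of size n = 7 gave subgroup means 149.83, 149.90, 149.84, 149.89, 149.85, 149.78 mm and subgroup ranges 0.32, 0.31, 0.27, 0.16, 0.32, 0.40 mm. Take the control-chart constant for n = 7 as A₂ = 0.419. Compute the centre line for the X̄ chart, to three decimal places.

149.848

X̄̄ = (149.83 + 149.90 + 149.84 + 149.89 + 149.85 + 149.78) / 6 = 899.0900 / 6 = 149.8483
CL = X̄̄ = 149.8483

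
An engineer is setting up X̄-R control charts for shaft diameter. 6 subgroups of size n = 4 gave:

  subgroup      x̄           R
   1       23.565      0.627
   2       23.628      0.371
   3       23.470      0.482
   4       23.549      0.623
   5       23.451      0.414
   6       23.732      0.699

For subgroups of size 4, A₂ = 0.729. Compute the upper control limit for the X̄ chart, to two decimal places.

X̄̄ = (23.565 + 23.628 + 23.470 + 23.549 + 23.451 + 23.732) / 6 = 141.3950 / 6 = 23.5658
R̄ = (0.627 + 0.371 + 0.482 + 0.623 + 0.414 + 0.699) / 6 = 3.2160 / 6 = 0.5360
UCL = X̄̄ + A₂·R̄ = 23.5658 + 0.729 × 0.5360 = 23.9566

23.96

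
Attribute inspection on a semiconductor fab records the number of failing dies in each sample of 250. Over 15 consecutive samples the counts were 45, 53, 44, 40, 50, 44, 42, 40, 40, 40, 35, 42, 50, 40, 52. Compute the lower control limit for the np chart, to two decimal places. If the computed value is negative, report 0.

25.77

p̄ = Σdᵢ / (k·n) = 657 / (15 × 250) = 0.17520
LCL = np̄ − 3·√(np̄(1−p̄)) = 43.8000 − 3 × 6.0105 = 25.7685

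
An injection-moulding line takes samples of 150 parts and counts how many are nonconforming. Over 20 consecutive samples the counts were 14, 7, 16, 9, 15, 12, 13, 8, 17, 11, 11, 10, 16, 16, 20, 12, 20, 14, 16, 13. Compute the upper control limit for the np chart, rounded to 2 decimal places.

24.01

p̄ = Σdᵢ / (k·n) = 270 / (20 × 150) = 0.09000
UCL = np̄ + 3·√(np̄(1−p̄)) = 13.5000 + 3 × √(13.5000×0.91000) = 13.5000 + 3 × 3.5050 = 24.0150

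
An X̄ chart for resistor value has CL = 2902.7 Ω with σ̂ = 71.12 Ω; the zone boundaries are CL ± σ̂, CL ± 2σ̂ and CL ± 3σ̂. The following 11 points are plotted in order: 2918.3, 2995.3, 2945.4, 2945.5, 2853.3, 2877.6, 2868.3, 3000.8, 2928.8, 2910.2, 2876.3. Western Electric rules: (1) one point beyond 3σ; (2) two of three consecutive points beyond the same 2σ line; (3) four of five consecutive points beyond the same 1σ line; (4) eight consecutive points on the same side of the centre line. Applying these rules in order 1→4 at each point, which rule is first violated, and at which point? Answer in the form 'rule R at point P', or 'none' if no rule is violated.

Zone of each point (C = within 1σ̂, B = 1σ̂–2σ̂, A = 2σ̂–3σ̂, * = beyond 3σ̂; sign = side of CL): 1:+C, 2:+B, 3:+C, 4:+C, 5:-C, 6:-C, 7:-C, 8:+B, 9:+C, 10:+C, 11:-C
No rule fires across all 11 points.

none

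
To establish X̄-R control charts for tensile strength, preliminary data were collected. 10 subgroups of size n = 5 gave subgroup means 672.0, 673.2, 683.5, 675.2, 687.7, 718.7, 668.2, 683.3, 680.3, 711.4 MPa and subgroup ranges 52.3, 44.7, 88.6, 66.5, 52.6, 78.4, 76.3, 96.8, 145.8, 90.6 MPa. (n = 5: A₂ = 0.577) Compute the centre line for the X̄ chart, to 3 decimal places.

X̄̄ = (672.0 + 673.2 + 683.5 + 675.2 + 687.7 + 718.7 + 668.2 + 683.3 + 680.3 + 711.4) / 10 = 6853.5000 / 10 = 685.3500
CL = X̄̄ = 685.3500

685.350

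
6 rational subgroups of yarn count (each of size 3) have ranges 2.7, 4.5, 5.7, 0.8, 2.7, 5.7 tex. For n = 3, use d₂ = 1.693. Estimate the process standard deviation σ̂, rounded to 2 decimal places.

R̄ = (2.7 + 4.5 + 5.7 + 0.8 + 2.7 + 5.7) / 6 = 3.6833
σ̂ = R̄ / d₂ = 3.6833 / 1.693 = 2.1756

2.18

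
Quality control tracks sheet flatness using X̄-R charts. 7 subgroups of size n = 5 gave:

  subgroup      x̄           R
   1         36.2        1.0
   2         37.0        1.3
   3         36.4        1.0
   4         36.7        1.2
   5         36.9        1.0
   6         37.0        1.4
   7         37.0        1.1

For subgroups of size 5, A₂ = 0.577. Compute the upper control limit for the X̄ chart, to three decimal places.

X̄̄ = (36.2 + 37.0 + 36.4 + 36.7 + 36.9 + 37.0 + 37.0) / 7 = 257.2000 / 7 = 36.7429
R̄ = (1.0 + 1.3 + 1.0 + 1.2 + 1.0 + 1.4 + 1.1) / 7 = 8.0000 / 7 = 1.1429
UCL = X̄̄ + A₂·R̄ = 36.7429 + 0.577 × 1.1429 = 37.4023

37.402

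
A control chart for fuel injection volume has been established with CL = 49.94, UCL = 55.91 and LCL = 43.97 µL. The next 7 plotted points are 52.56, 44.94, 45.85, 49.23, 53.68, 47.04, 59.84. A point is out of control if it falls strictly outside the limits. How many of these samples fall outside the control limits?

Compare each point to [43.97, 55.91]: sample 7 = 59.84 > UCL.

1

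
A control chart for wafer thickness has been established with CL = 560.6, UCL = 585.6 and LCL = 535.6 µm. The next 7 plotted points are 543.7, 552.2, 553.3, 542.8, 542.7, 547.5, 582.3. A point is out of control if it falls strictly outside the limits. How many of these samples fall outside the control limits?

All 7 points lie within [535.6, 585.6].

0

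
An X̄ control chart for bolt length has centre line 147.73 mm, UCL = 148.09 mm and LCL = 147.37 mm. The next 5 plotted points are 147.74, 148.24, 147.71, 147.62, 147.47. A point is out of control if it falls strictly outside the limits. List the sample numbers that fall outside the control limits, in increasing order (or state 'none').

2

Compare each point to [147.37, 148.09]: sample 2 = 148.24 > UCL.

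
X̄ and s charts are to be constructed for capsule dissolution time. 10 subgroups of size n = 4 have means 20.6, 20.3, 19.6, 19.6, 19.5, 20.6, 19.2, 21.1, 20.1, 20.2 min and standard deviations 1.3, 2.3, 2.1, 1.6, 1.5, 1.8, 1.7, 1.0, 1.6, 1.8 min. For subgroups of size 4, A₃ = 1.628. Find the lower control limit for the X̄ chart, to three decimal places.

17.361

X̄̄ = (20.6 + 20.3 + 19.6 + 19.6 + 19.5 + 20.6 + 19.2 + 21.1 + 20.1 + 20.2) / 10 = 20.0800
s̄ = (1.3 + 2.3 + 2.1 + 1.6 + 1.5 + 1.8 + 1.7 + 1.0 + 1.6 + 1.8) / 10 = 1.6700
LCL = X̄̄ − A₃·s̄ = 20.0800 − 1.628 × 1.6700 = 17.3612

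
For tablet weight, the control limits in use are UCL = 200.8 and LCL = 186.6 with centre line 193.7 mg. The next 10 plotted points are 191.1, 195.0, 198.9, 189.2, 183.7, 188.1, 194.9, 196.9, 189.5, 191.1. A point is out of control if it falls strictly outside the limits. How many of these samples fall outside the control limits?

Compare each point to [186.6, 200.8]: sample 5 = 183.7 < LCL.

1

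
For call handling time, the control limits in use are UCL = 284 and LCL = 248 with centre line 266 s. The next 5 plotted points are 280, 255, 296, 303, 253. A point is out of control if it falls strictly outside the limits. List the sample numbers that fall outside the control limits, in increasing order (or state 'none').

3, 4

Compare each point to [248, 284]: sample 3 = 296 > UCL; sample 4 = 303 > UCL.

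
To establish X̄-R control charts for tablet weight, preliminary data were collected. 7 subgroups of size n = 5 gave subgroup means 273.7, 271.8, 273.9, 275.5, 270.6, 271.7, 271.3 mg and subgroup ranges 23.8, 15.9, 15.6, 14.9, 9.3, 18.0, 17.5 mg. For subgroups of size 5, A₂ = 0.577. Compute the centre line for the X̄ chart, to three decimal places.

272.643

X̄̄ = (273.7 + 271.8 + 273.9 + 275.5 + 270.6 + 271.7 + 271.3) / 7 = 1908.5000 / 7 = 272.6429
CL = X̄̄ = 272.6429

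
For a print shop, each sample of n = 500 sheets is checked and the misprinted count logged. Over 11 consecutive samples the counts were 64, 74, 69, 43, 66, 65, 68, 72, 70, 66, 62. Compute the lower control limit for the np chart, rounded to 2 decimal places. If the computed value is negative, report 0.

p̄ = Σdᵢ / (k·n) = 719 / (11 × 500) = 0.13073
LCL = np̄ − 3·√(np̄(1−p̄)) = 65.3636 − 3 × 7.5378 = 42.7502

42.75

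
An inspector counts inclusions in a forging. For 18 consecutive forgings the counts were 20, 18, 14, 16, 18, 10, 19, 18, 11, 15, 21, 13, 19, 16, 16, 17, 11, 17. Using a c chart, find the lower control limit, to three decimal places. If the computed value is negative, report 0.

c̄ = (20 + 18 + 14 + 16 + 18 + 10 + 19 + 18 + 11 + 15 + 21 + 13 + 19 + 16 + 16 + 17 + 11 + 17) / 18 = 289 / 18 = 16.0556
LCL = c̄ − 3√c̄ = 16.0556 − 3 × 4.0069 = 4.0347

4.035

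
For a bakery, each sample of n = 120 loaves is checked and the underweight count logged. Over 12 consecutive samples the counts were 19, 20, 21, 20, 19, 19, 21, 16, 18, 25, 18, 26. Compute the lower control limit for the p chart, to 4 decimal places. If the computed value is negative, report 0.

0.0657

p̄ = Σdᵢ / (k·n) = 242 / (12 × 120) = 0.16806
LCL = p̄ − 3·√(p̄(1−p̄)/n) = 0.16806 − 3 × 0.03413 = 0.06565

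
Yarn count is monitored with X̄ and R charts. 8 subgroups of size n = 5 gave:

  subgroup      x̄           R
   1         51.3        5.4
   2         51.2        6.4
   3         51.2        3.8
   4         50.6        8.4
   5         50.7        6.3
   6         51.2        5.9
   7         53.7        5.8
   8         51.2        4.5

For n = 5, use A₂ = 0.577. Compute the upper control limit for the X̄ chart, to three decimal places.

X̄̄ = (51.3 + 51.2 + 51.2 + 50.6 + 50.7 + 51.2 + 53.7 + 51.2) / 8 = 411.1000 / 8 = 51.3875
R̄ = (5.4 + 6.4 + 3.8 + 8.4 + 6.3 + 5.9 + 5.8 + 4.5) / 8 = 46.5000 / 8 = 5.8125
UCL = X̄̄ + A₂·R̄ = 51.3875 + 0.577 × 5.8125 = 54.7413

54.741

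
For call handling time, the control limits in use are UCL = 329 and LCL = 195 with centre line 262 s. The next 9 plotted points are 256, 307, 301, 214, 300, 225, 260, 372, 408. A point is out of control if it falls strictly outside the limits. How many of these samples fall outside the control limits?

2

Compare each point to [195, 329]: sample 8 = 372 > UCL; sample 9 = 408 > UCL.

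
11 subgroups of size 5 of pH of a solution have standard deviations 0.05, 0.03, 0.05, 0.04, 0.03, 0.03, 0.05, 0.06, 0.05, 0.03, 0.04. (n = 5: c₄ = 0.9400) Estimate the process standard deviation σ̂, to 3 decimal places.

s̄ = (0.05 + 0.03 + 0.05 + 0.04 + 0.03 + 0.03 + 0.05 + 0.06 + 0.05 + 0.03 + 0.04) / 11 = 0.0418
σ̂ = s̄ / c₄ = 0.0418 / 0.9400 = 0.0445

0.044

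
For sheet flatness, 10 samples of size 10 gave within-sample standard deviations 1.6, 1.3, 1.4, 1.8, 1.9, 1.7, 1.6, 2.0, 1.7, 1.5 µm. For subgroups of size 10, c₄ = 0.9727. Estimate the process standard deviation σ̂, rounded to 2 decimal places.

1.70

s̄ = (1.6 + 1.3 + 1.4 + 1.8 + 1.9 + 1.7 + 1.6 + 2.0 + 1.7 + 1.5) / 10 = 1.6500
σ̂ = s̄ / c₄ = 1.6500 / 0.9727 = 1.6963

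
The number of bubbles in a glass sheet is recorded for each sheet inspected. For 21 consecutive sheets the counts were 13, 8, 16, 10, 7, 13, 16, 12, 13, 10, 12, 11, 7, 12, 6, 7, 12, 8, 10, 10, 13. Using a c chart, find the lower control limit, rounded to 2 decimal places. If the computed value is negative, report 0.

c̄ = (13 + 8 + 16 + 10 + 7 + 13 + 16 + 12 + 13 + 10 + 12 + 11 + 7 + 12 + 6 + 7 + 12 + 8 + 10 + 10 + 13) / 21 = 226 / 21 = 10.7619
LCL = c̄ − 3√c̄ = 10.7619 − 3 × 3.2805 = 0.9203

0.92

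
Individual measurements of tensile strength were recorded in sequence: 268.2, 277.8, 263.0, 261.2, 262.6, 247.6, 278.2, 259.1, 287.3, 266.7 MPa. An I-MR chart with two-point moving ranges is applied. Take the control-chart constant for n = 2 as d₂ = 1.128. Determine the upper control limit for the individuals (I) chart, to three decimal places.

308.866

X̄ = (268.2 + 277.8 + 263.0 + 261.2 + 262.6 + 247.6 + 278.2 + 259.1 + 287.3 + 266.7) / 10 = 267.1700
Moving ranges: 9.6, 14.8, 1.8, 1.4, 15.0, 30.6, 19.1, 28.2, 20.6; M̄R̄ = 141.1000 / 9 = 15.6778
UCL = X̄ + 3·M̄R̄/d₂ = 267.1700 + 3 × 15.6778 / 1.128 = 308.8662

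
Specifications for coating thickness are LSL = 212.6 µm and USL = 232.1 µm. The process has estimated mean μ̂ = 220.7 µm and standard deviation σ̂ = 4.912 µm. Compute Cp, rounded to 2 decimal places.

Cp = (USL − LSL) / (6σ̂) = (232.1 − 212.6) / (6 × 4.912) = 19.5000 / 29.4720 = 0.6616

0.66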